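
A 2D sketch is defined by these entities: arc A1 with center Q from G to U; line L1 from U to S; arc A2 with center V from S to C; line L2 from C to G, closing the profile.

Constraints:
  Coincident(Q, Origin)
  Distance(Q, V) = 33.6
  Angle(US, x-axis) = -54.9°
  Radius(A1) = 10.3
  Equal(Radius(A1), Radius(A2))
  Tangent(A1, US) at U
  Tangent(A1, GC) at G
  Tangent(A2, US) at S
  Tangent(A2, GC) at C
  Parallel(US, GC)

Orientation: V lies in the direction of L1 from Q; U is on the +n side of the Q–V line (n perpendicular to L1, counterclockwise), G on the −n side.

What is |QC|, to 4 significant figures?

35.14

The slot axis is L1's direction at -54.9°, so u = (cos -54.9°, sin -54.9°) = (0.5750, -0.8181) and n = (−sin -54.9°, cos -54.9°) = (0.8181, 0.5750). Q is at the origin and V lies 33.6 along u from Q, so V = 33.6·u = (19.32, -27.49). Tangency of A1 to both parallel lines with radius 10.3 puts U and G at Q ± 10.3·n: U = (8.427, 5.923), G = (-8.427, -5.923). Equal radii place S and C the same way about V: S = V + 10.3·n = (27.75, -21.57), C = V − 10.3·n = (10.89, -33.41). Then |QC| = |C − Q| = 35.14.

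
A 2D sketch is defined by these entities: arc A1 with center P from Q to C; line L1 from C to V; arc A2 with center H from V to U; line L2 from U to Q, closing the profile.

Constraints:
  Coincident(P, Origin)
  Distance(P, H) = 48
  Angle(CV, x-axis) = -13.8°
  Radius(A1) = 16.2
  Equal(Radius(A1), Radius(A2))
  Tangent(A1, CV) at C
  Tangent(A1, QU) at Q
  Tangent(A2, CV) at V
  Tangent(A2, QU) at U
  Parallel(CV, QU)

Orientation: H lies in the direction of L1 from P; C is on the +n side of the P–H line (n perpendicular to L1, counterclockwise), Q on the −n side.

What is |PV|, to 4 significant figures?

50.66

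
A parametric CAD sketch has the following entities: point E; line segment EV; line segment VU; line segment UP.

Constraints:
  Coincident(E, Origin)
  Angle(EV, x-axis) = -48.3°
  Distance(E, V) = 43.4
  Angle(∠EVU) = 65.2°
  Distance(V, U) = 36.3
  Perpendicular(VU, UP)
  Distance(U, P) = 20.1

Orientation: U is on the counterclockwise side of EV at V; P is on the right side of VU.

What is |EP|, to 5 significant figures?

62.189

E is at the origin; EV runs at -48.3° with length 43.4, so V = 43.4·(cos -48.3°, sin -48.3°) = (28.871, -32.404). ∠EVU = 65.2°, so VU runs at -48.3° + (180° − 65.2°) = 66.500° from the x-axis; with |VU| = 36.3, U = V + 36.3·(cos 66.500°, sin 66.500°) = (43.346, 0.88518). VU is perpendicular to UP; with |UP| = 20.1 on the right of VU, P = U + 20.1·(0.91706, -0.39875) = (61.778, -7.1297). Then |EP| = |P − E| = 62.189.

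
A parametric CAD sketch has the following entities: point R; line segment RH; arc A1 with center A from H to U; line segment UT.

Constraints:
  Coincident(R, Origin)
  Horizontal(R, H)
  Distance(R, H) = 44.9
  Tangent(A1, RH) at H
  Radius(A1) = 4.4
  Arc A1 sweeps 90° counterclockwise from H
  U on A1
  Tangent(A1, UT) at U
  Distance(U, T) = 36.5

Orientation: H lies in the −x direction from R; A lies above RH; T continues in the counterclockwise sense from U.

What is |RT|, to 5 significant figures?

57.559

R is at the origin; RH is horizontal with |RH| = 44.9 and H on the −x side, so H = (-44.900, 0.0000). Since A1 is tangent to RH there, AH ⟂ RH, so A = H + (0, 4.4) = (-44.900, 4.4000). On A1, H sits at bearing -90° from A; a 90° counterclockwise sweep puts U at bearing 0°, so U = A + 4.4·(cos 0°, sin 0°) = (-40.500, 4.4000). Tangency of A1 to UT means the radius AU is perpendicular to UT, so UT runs along (−sin 0°, cos 0°); with |UT| = 36.5, T = (-40.500, 40.900). Then |RT| = |T − R| = 57.559.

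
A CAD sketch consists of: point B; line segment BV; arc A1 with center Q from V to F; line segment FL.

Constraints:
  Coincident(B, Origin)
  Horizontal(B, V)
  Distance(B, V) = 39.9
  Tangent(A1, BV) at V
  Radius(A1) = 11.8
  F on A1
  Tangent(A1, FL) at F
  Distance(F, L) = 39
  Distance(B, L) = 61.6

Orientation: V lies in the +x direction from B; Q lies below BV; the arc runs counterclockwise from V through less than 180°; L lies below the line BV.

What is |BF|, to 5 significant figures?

31.162

Checks: |QF| = 11.80 ✓; ∠(QF, FL) = 90.00° ✓; |FL| = 39.00 ✓; |BL| = 61.60 ✓.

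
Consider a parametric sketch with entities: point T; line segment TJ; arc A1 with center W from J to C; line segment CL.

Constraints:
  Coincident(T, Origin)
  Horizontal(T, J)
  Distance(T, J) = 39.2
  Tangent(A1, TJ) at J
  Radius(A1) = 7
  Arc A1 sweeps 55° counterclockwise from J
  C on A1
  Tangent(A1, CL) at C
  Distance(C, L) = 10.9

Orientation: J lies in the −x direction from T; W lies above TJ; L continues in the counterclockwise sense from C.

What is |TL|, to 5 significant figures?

29.708

T is at the origin; TJ is horizontal with |TJ| = 39.2 and J on the −x side, so J = (-39.200, 0.0000). The tangent condition forces WJ to be normal to TJ, so W = J + (0, 7) = (-39.200, 7.0000). On A1, J sits at bearing -90° from W; a 55° counterclockwise sweep puts C at bearing -35°, so C = W + 7.0·(cos -35°, sin -35°) = (-33.466, 2.9850). The tangent condition forces WC to be normal to CL, so CL runs along (−sin -35°, cos -35°); with |CL| = 10.9, L = (-27.214, 11.914). Then |TL| = |L − T| = 29.708.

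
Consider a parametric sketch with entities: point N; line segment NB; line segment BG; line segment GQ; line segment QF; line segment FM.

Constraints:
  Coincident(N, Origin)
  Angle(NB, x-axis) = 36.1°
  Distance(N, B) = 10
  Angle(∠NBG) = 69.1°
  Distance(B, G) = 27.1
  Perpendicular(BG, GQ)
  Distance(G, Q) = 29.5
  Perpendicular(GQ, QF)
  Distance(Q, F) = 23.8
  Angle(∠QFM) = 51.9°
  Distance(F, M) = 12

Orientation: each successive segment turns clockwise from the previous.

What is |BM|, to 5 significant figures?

22.735

N is at the origin; NB runs at 36.1° with length 10.0, so B = (8.0799, 5.8920). ∠NBG = 69.1° gives BG at -74.800° from the x-axis; with |BG| = 27.1, G = (15.185, -20.260). BG is perpendicular to GQ, so GQ runs at -164.80°; with |GQ| = 29.5, Q = (-13.283, -27.995). The perpendicularity gives QF at right angles to GQ, so QF runs at 105.20°; with |QF| = 23.8, F = (-19.523, -5.0272). ∠QFM = 51.9° gives FM at -22.900° from the x-axis; with |FM| = 12.0, M = (-8.4686, -9.6967). Then |BM| = |M − B| = 22.735.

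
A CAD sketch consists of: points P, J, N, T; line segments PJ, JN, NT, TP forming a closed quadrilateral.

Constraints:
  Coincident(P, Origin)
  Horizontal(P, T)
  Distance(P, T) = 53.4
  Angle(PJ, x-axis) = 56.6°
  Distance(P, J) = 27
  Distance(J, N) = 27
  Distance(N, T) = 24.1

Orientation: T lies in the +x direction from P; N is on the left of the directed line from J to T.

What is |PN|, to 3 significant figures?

46.9

P is at the origin; P and T share the same y with |PT| = 53.4 and T in +x, so T = (53.4, 0). PJ runs at 56.6° with |PJ| = 27.0, so J = (14.9, 22.5). N is determined by |JN| = 27.0 and |NT| = 24.1 together: it lies at the intersection of circle(J, 27.0) and circle(T, 24.1). With |JT| = 44.6, the foot of the radical line on JT is 24.0 from J and the perpendicular offset is √(27.0² − 24.0²) = 12.4. Taking the left-of-JT solution: N = (41.8, 21.1).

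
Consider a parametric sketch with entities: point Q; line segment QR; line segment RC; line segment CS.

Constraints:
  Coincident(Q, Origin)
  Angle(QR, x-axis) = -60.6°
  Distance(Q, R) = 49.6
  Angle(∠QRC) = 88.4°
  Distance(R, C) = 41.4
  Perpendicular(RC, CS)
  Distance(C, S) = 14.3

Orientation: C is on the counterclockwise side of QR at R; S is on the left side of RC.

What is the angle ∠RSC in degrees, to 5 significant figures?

70.945°

∠QRC = 88.4°, so RC runs at -60.6° + (180° − 88.4°) = 31.000° from the x-axis; with |RC| = 41.4, C = R + 41.4·(cos 31.000°, sin 31.000°) = (59.836, -21.890). The perpendicularity gives CS at right angles to RC; with |CS| = 14.3 on the left of RC, S = C + 14.3·(-0.51504, 0.85717) = (52.471, -9.6321). Then cos ∠RSC = SR·SC / (|SR||SC|), giving 70.945°.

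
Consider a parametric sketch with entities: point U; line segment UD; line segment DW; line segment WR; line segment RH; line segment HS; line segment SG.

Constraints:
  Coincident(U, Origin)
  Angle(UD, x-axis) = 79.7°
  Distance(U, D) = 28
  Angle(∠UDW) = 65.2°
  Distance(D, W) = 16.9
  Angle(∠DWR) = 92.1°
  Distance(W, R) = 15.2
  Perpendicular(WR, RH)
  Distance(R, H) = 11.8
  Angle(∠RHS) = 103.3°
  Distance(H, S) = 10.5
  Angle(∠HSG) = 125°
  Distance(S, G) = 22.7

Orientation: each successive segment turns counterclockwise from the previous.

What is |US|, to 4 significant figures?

21.80

The perpendicularity gives RH at right angles to WR, so RH runs at 12.40°; with |RH| = 11.8, H = (3.433, 11.01). ∠RHS = 103.3° gives HS at 89.10° from the x-axis; with |HS| = 10.5, S = (3.598, 21.50). Then |US| = |S − U| = 21.80.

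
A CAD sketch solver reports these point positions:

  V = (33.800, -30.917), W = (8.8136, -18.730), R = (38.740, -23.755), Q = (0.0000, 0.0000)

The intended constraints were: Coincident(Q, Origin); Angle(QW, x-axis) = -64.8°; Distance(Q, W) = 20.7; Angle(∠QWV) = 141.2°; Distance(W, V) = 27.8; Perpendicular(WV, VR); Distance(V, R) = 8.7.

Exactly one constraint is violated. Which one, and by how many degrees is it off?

Perpendicular(WV, VR) — off by 8.60°.

Q = (0.00, 0.00) ✓; QW at -64.80° ✓; |QW| = 20.70 ✓; ∠QWV = 141.2° ✓; |WV| = 27.80 ✓; ∠(WV, VR) = 81.40° ✗; |VR| = 8.700 ✓.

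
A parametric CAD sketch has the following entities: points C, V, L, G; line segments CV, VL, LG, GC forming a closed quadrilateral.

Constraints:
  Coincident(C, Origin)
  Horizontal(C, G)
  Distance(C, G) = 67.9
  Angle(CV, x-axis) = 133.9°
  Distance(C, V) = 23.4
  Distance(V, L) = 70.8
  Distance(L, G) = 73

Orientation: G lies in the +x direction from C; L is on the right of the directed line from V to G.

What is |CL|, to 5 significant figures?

49.421

Checks: |VL| = 70.80 ✓; |LG| = 73.00 ✓.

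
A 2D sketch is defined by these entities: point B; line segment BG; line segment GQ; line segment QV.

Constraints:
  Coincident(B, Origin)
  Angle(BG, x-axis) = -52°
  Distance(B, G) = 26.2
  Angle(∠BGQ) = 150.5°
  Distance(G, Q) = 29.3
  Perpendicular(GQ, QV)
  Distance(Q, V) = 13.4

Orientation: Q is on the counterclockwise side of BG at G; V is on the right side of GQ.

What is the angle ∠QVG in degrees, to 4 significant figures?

65.42°

∠BGQ = 150.5°, so GQ runs at -52.0° + (180° − 150.5°) = -22.50° from the x-axis; with |GQ| = 29.3, Q = G + 29.3·(cos -22.50°, sin -22.50°) = (43.20, -31.86). The perpendicularity gives QV at right angles to GQ; with |QV| = 13.4 on the right of GQ, V = Q + 13.4·(-0.3827, -0.9239) = (38.07, -44.24). Then cos ∠QVG = VQ·VG / (|VQ||VG|), giving 65.42°.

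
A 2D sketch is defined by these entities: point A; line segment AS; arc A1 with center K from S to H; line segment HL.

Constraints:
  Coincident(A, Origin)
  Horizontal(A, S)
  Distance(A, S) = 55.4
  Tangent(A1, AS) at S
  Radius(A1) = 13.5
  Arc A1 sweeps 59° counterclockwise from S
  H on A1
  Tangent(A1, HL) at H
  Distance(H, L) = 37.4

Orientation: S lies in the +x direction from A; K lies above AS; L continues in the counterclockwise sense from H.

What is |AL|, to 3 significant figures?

94.5

A is at the origin; A and S share the same y with |AS| = 55.4 and S on the +x side, so S = (55.4, 0.00). A1 meets AS tangentially, so KS is at right angles to AS, so K = S + (0, 13.5) = (55.4, 13.5). On A1, S sits at bearing -90° from K; a 59° counterclockwise sweep puts H at bearing -31°, so H = K + 13.5·(cos -31°, sin -31°) = (67.0, 6.55). Tangency of A1 to HL means the radius KH is perpendicular to HL, so HL runs along (−sin -31°, cos -31°); with |HL| = 37.4, L = (86.2, 38.6). Then |AL| = |L − A| = 94.5.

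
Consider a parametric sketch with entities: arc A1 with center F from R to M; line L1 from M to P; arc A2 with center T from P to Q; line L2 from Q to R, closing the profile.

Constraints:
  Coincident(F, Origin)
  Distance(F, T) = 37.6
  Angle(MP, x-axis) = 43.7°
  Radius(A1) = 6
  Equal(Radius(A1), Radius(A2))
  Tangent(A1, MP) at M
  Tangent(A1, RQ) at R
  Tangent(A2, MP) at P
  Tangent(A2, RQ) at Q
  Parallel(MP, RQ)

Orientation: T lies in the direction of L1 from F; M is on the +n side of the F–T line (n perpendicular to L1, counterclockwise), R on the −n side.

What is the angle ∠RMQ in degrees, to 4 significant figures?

72.30°

Tangency of A1 to both parallel lines with radius 6.0 puts M and R at F ± 6.0·n: M = (-4.145, 4.338), R = (4.145, -4.338). Equal radii place P and Q the same way about T: P = T + 6.0·n = (23.04, 30.31), Q = T − 6.0·n = (31.33, 21.64). Then cos ∠RMQ = MR·MQ / (|MR||MQ|), giving 72.30°.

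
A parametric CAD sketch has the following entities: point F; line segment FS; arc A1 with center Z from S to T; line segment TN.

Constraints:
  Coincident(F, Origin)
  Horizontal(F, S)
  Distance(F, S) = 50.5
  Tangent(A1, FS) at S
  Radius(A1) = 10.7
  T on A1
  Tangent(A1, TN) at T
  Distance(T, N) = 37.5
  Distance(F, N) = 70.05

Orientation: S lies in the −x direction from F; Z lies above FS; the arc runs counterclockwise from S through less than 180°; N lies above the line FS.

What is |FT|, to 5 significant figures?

42.290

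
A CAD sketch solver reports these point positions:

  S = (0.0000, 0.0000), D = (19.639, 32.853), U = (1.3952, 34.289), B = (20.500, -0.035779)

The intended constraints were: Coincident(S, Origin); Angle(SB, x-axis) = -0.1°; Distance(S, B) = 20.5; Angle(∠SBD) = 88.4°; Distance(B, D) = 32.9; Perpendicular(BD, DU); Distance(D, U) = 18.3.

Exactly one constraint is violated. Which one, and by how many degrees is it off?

Perpendicular(BD, DU) — off by 6.00°.

S = (0.00, 0.00) ✓; SB at -0.1000° ✓; |SB| = 20.50 ✓; ∠SBD = 88.40° ✓; |BD| = 32.90 ✓; ∠(BD, DU) = 84.00° ✗; |DU| = 18.30 ✓.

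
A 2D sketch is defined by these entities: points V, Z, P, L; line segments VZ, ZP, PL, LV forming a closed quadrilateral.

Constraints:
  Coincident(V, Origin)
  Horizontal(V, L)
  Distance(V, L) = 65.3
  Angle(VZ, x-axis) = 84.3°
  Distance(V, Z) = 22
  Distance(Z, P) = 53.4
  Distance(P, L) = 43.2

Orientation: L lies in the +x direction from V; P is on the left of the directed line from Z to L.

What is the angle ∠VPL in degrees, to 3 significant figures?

69.6°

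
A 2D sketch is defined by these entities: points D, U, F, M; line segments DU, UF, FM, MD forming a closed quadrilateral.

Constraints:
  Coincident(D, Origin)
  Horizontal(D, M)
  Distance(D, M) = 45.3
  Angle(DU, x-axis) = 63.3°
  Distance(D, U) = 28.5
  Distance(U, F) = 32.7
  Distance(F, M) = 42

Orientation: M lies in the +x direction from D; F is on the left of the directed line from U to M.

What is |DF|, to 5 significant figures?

58.641

Checks: |UF| = 32.70 ✓; |FM| = 42.00 ✓.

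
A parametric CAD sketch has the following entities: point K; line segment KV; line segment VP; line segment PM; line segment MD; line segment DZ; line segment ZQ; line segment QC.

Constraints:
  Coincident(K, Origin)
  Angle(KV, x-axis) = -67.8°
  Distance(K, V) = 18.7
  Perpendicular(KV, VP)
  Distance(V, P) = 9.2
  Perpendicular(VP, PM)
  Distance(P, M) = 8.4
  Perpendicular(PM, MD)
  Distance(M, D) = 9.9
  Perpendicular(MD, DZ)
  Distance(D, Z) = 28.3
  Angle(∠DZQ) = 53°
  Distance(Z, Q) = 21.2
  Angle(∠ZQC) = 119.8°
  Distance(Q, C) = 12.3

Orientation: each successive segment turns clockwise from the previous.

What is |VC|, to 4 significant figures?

15.54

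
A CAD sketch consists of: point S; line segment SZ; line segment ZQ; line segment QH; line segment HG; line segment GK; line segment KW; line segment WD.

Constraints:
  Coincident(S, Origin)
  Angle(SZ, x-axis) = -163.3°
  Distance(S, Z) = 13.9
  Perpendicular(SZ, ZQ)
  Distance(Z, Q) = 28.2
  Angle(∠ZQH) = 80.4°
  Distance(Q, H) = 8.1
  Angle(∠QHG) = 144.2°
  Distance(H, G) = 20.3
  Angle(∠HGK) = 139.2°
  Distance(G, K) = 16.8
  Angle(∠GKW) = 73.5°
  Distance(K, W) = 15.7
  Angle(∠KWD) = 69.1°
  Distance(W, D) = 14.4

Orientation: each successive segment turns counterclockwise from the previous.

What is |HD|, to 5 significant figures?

17.694

∠GKW = 73.5° gives KW at -150.60° from the x-axis; with |KW| = 15.7, W = (-5.8783, -0.80679). ∠KWD = 69.1° gives WD at -39.700° from the x-axis; with |WD| = 14.4, D = (5.2010, -10.005). Then |HD| = |D − H| = 17.694.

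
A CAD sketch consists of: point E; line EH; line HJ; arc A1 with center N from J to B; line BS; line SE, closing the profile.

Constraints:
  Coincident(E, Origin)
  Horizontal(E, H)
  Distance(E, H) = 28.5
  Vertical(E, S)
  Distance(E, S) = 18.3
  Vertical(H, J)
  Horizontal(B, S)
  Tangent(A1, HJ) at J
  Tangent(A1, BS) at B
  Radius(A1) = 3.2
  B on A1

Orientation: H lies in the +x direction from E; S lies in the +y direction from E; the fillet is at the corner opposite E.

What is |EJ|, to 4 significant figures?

32.25

E is at the origin; EH is horizontal with |EH| = 28.5 and H on the +x side, so H = (28.50, 0.000). E and S share the same x with |ES| = 18.3 and S on the +y side, so S = (0.000, 18.30). The virtual corner opposite E is at (28.50, 18.30). Tangency of A1 to HJ means the radius NJ is perpendicular to HJ and since A1 is tangent to BS there, NB ⟂ BS, with radius 3.2, so the center N sits 3.2 in from both sides at N = (25.30, 15.10). That places the tangent points at J = (28.50, 15.10) on HJ and B = (25.30, 18.30) on BS. Then |EJ| = |J − E| = 32.25.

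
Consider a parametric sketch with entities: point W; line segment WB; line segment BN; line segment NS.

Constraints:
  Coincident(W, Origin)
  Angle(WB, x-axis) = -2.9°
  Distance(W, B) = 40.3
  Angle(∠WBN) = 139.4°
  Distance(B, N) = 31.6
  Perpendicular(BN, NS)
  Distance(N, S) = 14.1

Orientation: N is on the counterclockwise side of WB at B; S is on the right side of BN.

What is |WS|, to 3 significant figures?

74.1

W is at the origin; WB runs at -2.9° with length 40.3, so B = 40.3·(cos -2.9°, sin -2.9°) = (40.2, -2.04). ∠WBN = 139.4°, so BN runs at -2.9° + (180° − 139.4°) = 37.7° from the x-axis; with |BN| = 31.6, N = B + 31.6·(cos 37.7°, sin 37.7°) = (65.3, 17.3). BN is perpendicular to NS; with |NS| = 14.1 on the right of BN, S = N + 14.1·(0.612, -0.791) = (73.9, 6.13). Then |WS| = |S − W| = 74.1.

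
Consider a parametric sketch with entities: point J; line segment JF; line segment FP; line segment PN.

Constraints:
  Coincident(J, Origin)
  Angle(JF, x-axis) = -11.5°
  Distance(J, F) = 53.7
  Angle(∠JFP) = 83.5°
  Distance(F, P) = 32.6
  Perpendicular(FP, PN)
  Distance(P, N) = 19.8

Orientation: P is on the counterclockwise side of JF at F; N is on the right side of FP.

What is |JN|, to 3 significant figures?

77.8

∠JFP = 83.5°, so FP runs at -11.5° + (180° − 83.5°) = 85.0° from the x-axis; with |FP| = 32.6, P = F + 32.6·(cos 85.0°, sin 85.0°) = (55.5, 21.8). FP is perpendicular to PN; with |PN| = 19.8 on the right of FP, N = P + 19.8·(0.996, -0.0872) = (75.2, 20.0). Then |JN| = |N − J| = 77.8.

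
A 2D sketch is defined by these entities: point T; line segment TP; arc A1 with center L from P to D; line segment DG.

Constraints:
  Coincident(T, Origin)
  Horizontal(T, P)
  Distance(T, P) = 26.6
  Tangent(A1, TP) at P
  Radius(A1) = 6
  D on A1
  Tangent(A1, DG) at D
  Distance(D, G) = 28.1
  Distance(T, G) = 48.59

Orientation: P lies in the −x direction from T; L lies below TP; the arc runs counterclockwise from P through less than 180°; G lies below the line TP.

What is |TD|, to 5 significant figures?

33.019

T is at the origin; T and P share the same y with |TP| = 26.6 and P on the −x side, so P = (-26.600, 0.0000). Tangency of A1 to TP means the radius LP is perpendicular to TP, so L = P + (0, -6) = (-26.600, -6.0000). Since LD ⟂ DG (tangency), |LG| = √(6.0² + 28.1²) = 28.733 regardless of where D sits on A1. So G lies on both circle(T, 48.59) and circle(L, 28.733); the below-TP intersection is G = (-35.307, -33.382). D is the foot of the tangent from G: D = (-32.571, -5.4158).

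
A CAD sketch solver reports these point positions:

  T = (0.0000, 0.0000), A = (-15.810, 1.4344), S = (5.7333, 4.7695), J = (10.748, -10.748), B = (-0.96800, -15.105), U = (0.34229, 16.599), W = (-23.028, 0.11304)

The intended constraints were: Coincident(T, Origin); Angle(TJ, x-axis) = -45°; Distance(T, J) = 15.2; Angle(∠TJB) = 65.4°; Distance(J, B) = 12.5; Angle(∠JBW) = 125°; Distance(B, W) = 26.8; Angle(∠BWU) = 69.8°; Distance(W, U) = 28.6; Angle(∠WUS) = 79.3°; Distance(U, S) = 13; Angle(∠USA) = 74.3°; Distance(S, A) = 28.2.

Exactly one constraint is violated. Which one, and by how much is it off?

Distance(S, A) = 28.2 — off by 6.40.

T = (0.00, 0.00) ✓; TJ at -45.00° ✓; |TJ| = 15.20 ✓; ∠TJB = 65.40° ✓; |JB| = 12.50 ✓; ∠JBW = 125.0° ✓; |BW| = 26.80 ✓; ∠BWU = 69.80° ✓; |WU| = 28.60 ✓; ∠WUS = 79.30° ✓; |US| = 13.00 ✓; ∠USA = 74.30° ✓; |SA| = 21.80 ✗.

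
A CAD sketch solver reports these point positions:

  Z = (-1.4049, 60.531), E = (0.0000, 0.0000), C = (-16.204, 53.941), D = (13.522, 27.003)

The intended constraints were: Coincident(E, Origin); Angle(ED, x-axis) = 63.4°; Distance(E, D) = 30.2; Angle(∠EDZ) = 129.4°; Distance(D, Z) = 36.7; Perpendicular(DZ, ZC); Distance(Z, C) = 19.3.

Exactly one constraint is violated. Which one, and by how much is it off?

Distance(Z, C) = 19.3 — off by 3.10.

E = (0.00, 0.00) ✓; ED at 63.40° ✓; |ED| = 30.20 ✓; ∠EDZ = 129.4° ✓; |DZ| = 36.70 ✓; ∠(DZ, ZC) = 90.00° ✓; |ZC| = 16.20 ✗.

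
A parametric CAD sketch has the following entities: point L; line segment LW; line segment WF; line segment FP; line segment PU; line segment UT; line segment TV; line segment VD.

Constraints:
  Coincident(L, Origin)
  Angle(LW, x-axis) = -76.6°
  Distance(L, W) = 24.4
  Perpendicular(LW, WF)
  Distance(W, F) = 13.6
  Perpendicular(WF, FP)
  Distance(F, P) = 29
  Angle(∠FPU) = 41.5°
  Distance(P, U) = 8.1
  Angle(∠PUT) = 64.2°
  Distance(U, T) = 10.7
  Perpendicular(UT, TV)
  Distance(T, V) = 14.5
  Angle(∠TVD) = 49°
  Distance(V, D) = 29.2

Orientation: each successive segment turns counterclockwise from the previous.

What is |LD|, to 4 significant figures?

4.883

The perpendicularity gives TV at right angles to UT, so TV runs at 87.70°; with |TV| = 14.5, V = (19.62, 14.54). ∠TVD = 49.0° gives VD at -141.3° from the x-axis; with |VD| = 29.2, D = (-3.167, -3.717). Then |LD| = |D − L| = 4.883.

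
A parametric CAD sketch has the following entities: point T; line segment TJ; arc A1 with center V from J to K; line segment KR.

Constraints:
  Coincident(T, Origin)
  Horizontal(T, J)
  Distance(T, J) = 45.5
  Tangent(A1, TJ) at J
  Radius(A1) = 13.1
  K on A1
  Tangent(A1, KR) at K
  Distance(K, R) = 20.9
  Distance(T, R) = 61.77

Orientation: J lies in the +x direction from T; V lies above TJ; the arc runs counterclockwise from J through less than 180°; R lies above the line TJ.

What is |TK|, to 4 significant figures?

60.36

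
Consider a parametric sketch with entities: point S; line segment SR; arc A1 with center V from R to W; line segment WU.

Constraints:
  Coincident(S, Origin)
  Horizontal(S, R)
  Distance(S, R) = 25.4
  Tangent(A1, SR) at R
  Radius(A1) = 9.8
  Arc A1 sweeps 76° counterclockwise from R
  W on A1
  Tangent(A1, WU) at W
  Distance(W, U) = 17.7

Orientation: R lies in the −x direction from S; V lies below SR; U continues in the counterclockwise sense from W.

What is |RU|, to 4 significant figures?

28.20

S is at the origin; SR is horizontal with |SR| = 25.4 and R on the −x side, so R = (-25.40, 0.000). Since A1 is tangent to SR there, VR ⟂ SR, so V = R + (0, -9.8) = (-25.40, -9.800). On A1, R sits at bearing 90° from V; a 76° counterclockwise sweep puts W at bearing 166°, so W = V + 9.8·(cos 166°, sin 166°) = (-34.91, -7.429). The tangent condition forces VW to be normal to WU, so WU runs along (−sin 166°, cos 166°); with |WU| = 17.7, U = (-39.19, -24.60). Then |RU| = |U − R| = 28.20.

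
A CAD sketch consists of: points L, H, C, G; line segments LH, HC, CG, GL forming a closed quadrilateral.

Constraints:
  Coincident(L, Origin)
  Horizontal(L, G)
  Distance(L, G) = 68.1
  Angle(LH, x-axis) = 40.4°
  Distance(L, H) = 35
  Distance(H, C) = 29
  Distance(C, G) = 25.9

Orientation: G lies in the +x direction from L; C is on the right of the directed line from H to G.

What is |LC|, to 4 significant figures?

42.30

Checks: L = (0.00, 0.00) ✓; |HC| = 29.00 ✓; |CG| = 25.90 ✓.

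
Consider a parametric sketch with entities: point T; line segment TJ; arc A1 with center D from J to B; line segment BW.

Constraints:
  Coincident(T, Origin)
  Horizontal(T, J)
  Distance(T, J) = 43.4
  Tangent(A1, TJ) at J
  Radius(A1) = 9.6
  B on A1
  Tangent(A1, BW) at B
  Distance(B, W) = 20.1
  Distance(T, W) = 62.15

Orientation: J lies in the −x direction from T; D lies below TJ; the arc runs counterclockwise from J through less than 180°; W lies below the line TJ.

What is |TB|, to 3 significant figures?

53.6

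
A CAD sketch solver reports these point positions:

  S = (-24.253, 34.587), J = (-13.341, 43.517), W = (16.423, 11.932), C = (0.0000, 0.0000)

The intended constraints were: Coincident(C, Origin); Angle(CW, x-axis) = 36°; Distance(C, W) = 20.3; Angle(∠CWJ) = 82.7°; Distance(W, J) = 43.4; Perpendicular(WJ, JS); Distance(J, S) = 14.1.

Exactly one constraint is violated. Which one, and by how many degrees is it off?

Perpendicular(WJ, JS) — off by 4.00°.

C = (0.00, 0.00) ✓; CW at 36.00° ✓; |CW| = 20.30 ✓; ∠CWJ = 82.70° ✓; |WJ| = 43.40 ✓; ∠(WJ, JS) = 86.00° ✗; |JS| = 14.10 ✓.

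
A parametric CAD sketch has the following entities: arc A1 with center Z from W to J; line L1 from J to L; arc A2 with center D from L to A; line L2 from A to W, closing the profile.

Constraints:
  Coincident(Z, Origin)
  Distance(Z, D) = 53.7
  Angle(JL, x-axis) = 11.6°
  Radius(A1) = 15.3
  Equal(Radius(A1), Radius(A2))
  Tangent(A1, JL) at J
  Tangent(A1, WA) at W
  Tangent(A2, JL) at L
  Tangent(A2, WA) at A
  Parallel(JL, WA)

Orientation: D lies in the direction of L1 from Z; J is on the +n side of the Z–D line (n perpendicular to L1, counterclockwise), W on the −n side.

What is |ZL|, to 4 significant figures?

55.84

The slot axis is L1's direction at 11.6°, so u = (cos 11.6°, sin 11.6°) = (0.9796, 0.2011) and n = (−sin 11.6°, cos 11.6°) = (-0.2011, 0.9796). Z is at the origin and D lies 53.7 along u from Z, so D = 53.7·u = (52.60, 10.80). Tangency of A1 to both parallel lines with radius 15.3 puts J and W at Z ± 15.3·n: J = (-3.076, 14.99), W = (3.076, -14.99). Equal radii place L and A the same way about D: L = D + 15.3·n = (49.53, 25.79), A = D − 15.3·n = (55.68, -4.190). Then |ZL| = |L − Z| = 55.84.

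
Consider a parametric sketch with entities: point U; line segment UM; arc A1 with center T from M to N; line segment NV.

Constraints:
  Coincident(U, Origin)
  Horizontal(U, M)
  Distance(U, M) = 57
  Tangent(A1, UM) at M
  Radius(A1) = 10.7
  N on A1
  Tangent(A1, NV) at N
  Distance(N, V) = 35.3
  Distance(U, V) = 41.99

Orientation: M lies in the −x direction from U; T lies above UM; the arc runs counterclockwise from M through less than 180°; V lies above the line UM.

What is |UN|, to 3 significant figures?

48.7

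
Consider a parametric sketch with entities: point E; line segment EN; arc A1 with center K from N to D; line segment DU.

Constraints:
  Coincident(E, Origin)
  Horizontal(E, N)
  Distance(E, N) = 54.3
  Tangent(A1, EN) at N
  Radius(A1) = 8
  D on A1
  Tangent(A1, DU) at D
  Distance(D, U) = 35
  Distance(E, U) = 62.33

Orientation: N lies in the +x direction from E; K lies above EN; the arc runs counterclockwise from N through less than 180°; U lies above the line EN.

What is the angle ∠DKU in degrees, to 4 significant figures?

77.12°

E is at the origin; EN is horizontal with |EN| = 54.3 and N on the +x side, so N = (54.30, 0.000). The tangent condition forces KN to be normal to EN, so K = N + (0, 8) = (54.30, 8.000). Since KD ⟂ DU (tangency), |KU| = √(8.0² + 35.0²) = 35.90 regardless of where D sits on A1. So U lies on both circle(E, 62.33) and circle(K, 35.90); the above-EN intersection is U = (45.34, 42.77). D is the foot of the tangent from U: D = (61.41, 11.67).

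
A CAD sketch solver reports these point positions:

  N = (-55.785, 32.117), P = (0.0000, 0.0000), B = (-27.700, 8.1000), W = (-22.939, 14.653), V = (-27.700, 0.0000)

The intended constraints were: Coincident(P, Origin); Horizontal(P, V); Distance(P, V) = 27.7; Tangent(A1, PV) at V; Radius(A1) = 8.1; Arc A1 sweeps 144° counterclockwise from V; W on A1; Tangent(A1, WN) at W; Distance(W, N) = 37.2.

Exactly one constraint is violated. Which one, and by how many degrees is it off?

Tangent(A1, WN) at W — off by 8.00°.

P = (0.00, 0.00) ✓; P.y = 0.00, V.y = 0.00 ✓; |PV| = 27.70 ✓; ∠(BV, VP) = 90.00° ✓; |BV| = 8.100 ✓; bearing(B→W) − bearing(B→V) = 144.0° ✓; |BW| = 8.100 ✓; ∠(BW, WN) = 82.00° ✗; |WN| = 37.20 ✓.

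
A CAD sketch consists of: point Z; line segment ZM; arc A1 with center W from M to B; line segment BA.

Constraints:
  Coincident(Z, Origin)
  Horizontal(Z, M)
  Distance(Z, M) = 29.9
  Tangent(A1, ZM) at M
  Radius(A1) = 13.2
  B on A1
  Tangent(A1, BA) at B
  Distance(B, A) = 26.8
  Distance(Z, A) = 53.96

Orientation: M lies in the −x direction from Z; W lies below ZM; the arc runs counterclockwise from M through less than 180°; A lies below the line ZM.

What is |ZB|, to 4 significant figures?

45.87

Checks: ∠(WM, MZ) = 90.00° ✓; |WM| = 13.20 ✓; |WB| = 13.20 ✓; ∠(WB, BA) = 90.00° ✓; |BA| = 26.80 ✓; |ZA| = 53.96 ✓.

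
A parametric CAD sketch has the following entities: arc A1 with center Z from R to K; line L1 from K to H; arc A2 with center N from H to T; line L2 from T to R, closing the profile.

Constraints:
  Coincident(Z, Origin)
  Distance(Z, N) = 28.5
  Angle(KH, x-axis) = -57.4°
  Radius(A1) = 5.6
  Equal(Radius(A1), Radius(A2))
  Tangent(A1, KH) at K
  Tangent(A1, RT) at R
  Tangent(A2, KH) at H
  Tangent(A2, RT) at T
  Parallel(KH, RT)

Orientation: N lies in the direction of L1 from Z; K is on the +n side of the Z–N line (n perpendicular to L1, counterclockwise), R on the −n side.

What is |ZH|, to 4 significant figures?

29.04

The slot axis is L1's direction at -57.4°, so u = (cos -57.4°, sin -57.4°) = (0.5388, -0.8425) and n = (−sin -57.4°, cos -57.4°) = (0.8425, 0.5388). Z is at the origin and N lies 28.5 along u from Z, so N = 28.5·u = (15.35, -24.01). Tangency of A1 to both parallel lines with radius 5.6 puts K and R at Z ± 5.6·n: K = (4.718, 3.017), R = (-4.718, -3.017). Equal radii place H and T the same way about N: H = N + 5.6·n = (20.07, -20.99), T = N − 5.6·n = (10.64, -27.03). Then |ZH| = |H − Z| = 29.04.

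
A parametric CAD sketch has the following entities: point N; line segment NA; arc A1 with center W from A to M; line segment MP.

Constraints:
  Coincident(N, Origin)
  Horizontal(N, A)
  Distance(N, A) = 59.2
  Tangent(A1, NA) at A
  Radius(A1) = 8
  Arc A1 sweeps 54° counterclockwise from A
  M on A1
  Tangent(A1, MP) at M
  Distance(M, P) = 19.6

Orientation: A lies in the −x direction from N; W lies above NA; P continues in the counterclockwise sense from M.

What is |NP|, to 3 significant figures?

45.4

N is at the origin; N and A share the same y with |NA| = 59.2 and A on the −x side, so A = (-59.2, 0.00). Since A1 is tangent to NA there, WA ⟂ NA, so W = A + (0, 8) = (-59.2, 8.00). On A1, A sits at bearing -90° from W; a 54° counterclockwise sweep puts M at bearing -36°, so M = W + 8.0·(cos -36°, sin -36°) = (-52.7, 3.30). A1 meets MP tangentially, so WM is at right angles to MP, so MP runs along (−sin -36°, cos -36°); with |MP| = 19.6, P = (-41.2, 19.2). Then |NP| = |P − N| = 45.4.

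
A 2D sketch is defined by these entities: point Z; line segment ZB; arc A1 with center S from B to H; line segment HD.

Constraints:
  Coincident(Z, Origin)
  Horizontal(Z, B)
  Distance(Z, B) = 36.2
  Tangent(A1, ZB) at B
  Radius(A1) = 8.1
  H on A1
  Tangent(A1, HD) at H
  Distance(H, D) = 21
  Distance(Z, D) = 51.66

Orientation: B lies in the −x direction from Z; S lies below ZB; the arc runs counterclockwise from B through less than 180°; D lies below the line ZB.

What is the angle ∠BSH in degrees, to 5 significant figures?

95.622°

Z is at the origin; Z and B share the same y with |ZB| = 36.2 and B on the −x side, so B = (-36.200, 0.0000). A1 meets ZB tangentially, so SB is at right angles to ZB, so S = B + (0, -8.1) = (-36.200, -8.1000). Since SH ⟂ HD (tangency), |SD| = √(8.1² + 21.0²) = 22.508 regardless of where H sits on A1. So D lies on both circle(Z, 51.66) and circle(S, 22.508); the below-ZB intersection is D = (-42.204, -29.792). H is the foot of the tangent from D: H = (-44.261, -8.8935).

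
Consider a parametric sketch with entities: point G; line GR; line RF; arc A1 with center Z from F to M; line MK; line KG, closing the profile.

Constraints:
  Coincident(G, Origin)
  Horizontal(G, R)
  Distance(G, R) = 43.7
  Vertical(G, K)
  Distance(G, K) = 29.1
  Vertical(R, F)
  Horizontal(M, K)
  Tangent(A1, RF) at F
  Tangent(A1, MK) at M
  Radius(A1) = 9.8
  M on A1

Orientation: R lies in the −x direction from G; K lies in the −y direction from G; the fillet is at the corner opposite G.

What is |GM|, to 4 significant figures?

44.68

G is at the origin; G and R share the same y with |GR| = 43.7 and R on the −x side, so R = (-43.70, 0.000). GK is vertical with |GK| = 29.1 and K on the −y side, so K = (0.000, -29.10). The virtual corner opposite G is at (-43.70, -29.10). Since A1 is tangent to RF there, ZF ⟂ RF and since A1 is tangent to MK there, ZM ⟂ MK, with radius 9.8, so the center Z sits 9.8 in from both sides at Z = (-33.90, -19.30). That places the tangent points at F = (-43.70, -19.30) on RF and M = (-33.90, -29.10) on MK. Then |GM| = |M − G| = 44.68.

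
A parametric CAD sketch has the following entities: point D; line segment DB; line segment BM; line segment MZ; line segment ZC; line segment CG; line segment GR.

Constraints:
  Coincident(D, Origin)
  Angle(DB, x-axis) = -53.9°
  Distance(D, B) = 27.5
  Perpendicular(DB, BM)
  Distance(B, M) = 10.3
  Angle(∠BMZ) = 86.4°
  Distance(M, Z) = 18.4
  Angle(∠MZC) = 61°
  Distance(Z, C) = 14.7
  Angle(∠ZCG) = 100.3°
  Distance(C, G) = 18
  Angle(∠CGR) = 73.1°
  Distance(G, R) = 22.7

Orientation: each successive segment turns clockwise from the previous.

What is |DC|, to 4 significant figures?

17.36

∠BMZ = 86.4° gives MZ at 122.5° from the x-axis; with |MZ| = 18.4, Z = (-2.006, -12.77). ∠MZC = 61.0° gives ZC at 3.500° from the x-axis; with |ZC| = 14.7, C = (12.67, -11.87). Then |DC| = |C − D| = 17.36.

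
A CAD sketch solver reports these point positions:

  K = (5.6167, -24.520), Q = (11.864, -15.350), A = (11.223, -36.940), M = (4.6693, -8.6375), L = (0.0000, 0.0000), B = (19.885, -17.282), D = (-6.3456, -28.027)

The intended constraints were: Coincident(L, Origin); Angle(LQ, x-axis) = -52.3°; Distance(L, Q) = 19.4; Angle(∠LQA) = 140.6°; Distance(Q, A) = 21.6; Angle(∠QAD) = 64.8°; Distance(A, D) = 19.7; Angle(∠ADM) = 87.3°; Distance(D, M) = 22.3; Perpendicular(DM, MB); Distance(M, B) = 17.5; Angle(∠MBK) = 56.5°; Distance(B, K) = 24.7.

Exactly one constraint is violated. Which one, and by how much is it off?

Distance(B, K) = 24.7 — off by 8.70.

L = (0.00, 0.00) ✓; LQ at -52.30° ✓; |LQ| = 19.40 ✓; ∠LQA = 140.6° ✓; |QA| = 21.60 ✓; ∠QAD = 64.80° ✓; |AD| = 19.70 ✓; ∠ADM = 87.30° ✓; |DM| = 22.30 ✓; ∠(DM, MB) = 90.00° ✓; |MB| = 17.50 ✓; ∠MBK = 56.50° ✓; |BK| = 16.00 ✗.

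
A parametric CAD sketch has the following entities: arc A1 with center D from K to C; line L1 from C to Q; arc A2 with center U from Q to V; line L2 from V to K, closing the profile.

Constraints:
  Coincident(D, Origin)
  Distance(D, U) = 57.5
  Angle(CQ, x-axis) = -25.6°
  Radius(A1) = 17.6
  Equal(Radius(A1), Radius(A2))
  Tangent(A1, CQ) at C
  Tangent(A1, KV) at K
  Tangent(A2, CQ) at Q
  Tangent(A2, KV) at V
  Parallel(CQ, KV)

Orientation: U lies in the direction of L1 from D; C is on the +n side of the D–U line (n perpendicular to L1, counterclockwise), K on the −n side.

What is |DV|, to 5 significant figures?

60.133

The slot axis is L1's direction at -25.6°, so u = (cos -25.6°, sin -25.6°) = (0.90183, -0.43209) and n = (−sin -25.6°, cos -25.6°) = (0.43209, 0.90183). D is at the origin and U lies 57.5 along u from D, so U = 57.5·u = (51.855, -24.845). Tangency of A1 to both parallel lines with radius 17.6 puts C and K at D ± 17.6·n: C = (7.6047, 15.872), K = (-7.6047, -15.872). Equal radii place Q and V the same way about U: Q = U + 17.6·n = (59.460, -8.9727), V = U − 17.6·n = (44.251, -40.717). Then |DV| = |V − D| = 60.133.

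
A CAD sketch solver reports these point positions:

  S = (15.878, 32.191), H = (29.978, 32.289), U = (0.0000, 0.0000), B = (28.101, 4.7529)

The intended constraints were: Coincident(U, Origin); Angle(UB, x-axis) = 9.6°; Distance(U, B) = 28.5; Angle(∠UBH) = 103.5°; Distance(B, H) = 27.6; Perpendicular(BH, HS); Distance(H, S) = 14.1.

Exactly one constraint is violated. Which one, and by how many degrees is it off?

Perpendicular(BH, HS) — off by 4.30°.

U = (0.00, 0.00) ✓; UB at 9.600° ✓; |UB| = 28.50 ✓; ∠UBH = 103.5° ✓; |BH| = 27.60 ✓; ∠(BH, HS) = 94.30° ✗; |HS| = 14.10 ✓.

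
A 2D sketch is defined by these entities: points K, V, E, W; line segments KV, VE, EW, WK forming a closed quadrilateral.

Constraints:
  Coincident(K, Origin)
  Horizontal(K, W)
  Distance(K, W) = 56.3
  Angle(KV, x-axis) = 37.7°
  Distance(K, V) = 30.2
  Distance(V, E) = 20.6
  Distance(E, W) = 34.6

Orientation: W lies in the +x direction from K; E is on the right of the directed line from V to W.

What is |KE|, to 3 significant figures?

21.9

K is at the origin; K and W share the same y with |KW| = 56.3 and W in +x, so W = (56.3, 0). KV runs at 37.7° with |KV| = 30.2, so V = (23.9, 18.5). E is determined by |VE| = 20.6 and |EW| = 34.6 together: it lies at the intersection of circle(V, 20.6) and circle(W, 34.6). With |VW| = 37.3, the foot of the radical line on VW is 8.29 from V and the perpendicular offset is √(20.6² − 8.29²) = 18.9. Taking the right-of-VW solution: E = (21.8, -2.02).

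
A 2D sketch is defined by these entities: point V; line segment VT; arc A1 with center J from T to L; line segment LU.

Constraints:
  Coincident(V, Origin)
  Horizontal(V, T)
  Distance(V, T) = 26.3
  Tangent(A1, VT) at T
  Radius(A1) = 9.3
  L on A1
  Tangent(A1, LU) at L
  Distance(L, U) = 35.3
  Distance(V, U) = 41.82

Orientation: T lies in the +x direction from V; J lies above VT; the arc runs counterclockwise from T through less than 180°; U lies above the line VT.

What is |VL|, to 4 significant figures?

36.54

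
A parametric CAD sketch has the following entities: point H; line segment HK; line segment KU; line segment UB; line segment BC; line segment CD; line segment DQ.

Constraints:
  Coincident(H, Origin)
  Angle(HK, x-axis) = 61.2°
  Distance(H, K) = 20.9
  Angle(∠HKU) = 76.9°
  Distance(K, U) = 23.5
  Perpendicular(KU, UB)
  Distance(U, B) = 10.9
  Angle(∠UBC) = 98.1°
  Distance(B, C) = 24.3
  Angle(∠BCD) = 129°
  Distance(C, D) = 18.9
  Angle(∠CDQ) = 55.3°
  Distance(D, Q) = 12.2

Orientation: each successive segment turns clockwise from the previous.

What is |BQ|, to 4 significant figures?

28.65

∠BCD = 129.0° gives CD at 95.20° from the x-axis; with |CD| = 18.9, D = (-1.625, 26.85). ∠CDQ = 55.3° gives DQ at -29.50° from the x-axis; with |DQ| = 12.2, Q = (8.993, 20.84). Then |BQ| = |Q − B| = 28.65.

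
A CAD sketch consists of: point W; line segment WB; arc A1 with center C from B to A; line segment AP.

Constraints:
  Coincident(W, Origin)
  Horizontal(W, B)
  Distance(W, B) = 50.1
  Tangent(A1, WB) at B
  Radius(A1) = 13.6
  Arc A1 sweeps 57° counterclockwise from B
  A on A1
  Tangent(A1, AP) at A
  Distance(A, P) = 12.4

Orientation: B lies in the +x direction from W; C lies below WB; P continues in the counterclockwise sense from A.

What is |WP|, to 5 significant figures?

35.993

W is at the origin; WB is horizontal with |WB| = 50.1 and B on the +x side, so B = (50.100, 0.0000). A1 meets WB tangentially, so CB is at right angles to WB, so C = B + (0, -13.6) = (50.100, -13.600). On A1, B sits at bearing 90° from C; a 57° counterclockwise sweep puts A at bearing 147°, so A = C + 13.6·(cos 147°, sin 147°) = (38.694, -6.1929). Since A1 is tangent to AP there, CA ⟂ AP, so AP runs along (−sin 147°, cos 147°); with |AP| = 12.4, P = (31.941, -16.592). Then |WP| = |P − W| = 35.993.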